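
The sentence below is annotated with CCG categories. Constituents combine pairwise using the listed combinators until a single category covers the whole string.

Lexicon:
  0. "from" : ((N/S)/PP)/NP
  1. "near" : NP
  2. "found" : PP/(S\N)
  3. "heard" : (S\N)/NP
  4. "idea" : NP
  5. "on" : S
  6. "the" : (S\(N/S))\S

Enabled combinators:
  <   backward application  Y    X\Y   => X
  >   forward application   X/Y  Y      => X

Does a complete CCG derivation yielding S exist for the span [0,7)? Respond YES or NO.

[0,7] S   <
  [0,5] N/S   >
    [0,2] (N/S)/PP   >
      [0,1] "from" : ((N/S)/PP)/NP
      [1,2] "near" : NP
    [2,5] PP   >
      [2,3] "found" : PP/(S\N)
      [3,5] S\N   >
        [3,4] "heard" : (S\N)/NP
        [4,5] "idea" : NP
  [5,7] S\(N/S)   <
    [5,6] "on" : S
    [6,7] "the" : (S\(N/S))\S

YES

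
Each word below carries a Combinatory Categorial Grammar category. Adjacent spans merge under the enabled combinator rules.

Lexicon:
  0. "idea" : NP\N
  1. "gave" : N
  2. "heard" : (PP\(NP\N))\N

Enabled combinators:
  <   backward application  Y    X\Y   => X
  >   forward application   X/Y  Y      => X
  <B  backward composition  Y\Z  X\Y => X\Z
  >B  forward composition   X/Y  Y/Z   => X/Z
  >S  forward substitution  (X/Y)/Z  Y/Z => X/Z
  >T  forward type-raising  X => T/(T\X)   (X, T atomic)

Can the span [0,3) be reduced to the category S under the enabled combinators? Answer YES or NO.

NO

NP\N N (PP\(NP\N))\N
CKY chart[0,3] = {N/(N\PP), NP/(NP\PP), PP, PP/(PP\PP), S/(S\PP)}; S ∉ chart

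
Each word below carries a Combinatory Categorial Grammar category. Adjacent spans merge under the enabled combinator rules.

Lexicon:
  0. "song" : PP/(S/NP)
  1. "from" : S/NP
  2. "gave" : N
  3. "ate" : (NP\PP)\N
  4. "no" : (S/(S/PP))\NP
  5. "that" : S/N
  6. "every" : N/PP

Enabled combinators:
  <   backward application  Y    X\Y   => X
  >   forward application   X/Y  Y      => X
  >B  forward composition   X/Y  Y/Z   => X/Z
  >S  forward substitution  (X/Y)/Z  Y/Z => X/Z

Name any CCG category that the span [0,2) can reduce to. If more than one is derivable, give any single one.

PP

[0,7] S   >
  [0,5] S/(S/PP)   <
    [0,4] NP   <
      [0,2] PP   >
        [0,1] "song" : PP/(S/NP)
        [1,2] "from" : S/NP
      [2,4] NP\PP   <
        [2,3] "gave" : N
        [3,4] "ate" : (NP\PP)\N
    [4,5] "no" : (S/(S/PP))\NP
  [5,7] S/PP   >B
    [5,6] "that" : S/N
    [6,7] "every" : N/PP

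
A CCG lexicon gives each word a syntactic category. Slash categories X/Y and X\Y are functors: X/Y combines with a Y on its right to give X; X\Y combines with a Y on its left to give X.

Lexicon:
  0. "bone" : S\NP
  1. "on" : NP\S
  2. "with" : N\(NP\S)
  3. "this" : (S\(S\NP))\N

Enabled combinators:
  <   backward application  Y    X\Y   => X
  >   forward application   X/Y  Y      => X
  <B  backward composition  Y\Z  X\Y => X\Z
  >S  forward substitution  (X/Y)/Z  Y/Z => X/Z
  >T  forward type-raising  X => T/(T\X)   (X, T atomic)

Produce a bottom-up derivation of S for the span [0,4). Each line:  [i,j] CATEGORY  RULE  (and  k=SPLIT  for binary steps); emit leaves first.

[0,4] S   <
  [0,1] "bone" : S\NP
  [1,4] S\(S\NP)   <
    [1,3] N   <
      [1,2] "on" : NP\S
      [2,3] "with" : N\(NP\S)
    [3,4] "this" : (S\(S\NP))\N

[0,1] S\NP  lex  "bone"
[1,2] NP\S  lex  "on"
[2,3] N\(NP\S)  lex  "with"
[1,3] N  <  k=2
[3,4] (S\(S\NP))\N  lex  "this"
[1,4] S\(S\NP)  <  k=3
[0,4] S  <  k=1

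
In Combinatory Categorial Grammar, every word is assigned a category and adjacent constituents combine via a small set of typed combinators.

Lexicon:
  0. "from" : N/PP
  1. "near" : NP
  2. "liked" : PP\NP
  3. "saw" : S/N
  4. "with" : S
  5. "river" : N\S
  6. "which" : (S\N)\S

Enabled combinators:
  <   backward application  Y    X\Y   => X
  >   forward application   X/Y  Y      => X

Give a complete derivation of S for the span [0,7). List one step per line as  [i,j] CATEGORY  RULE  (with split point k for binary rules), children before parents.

[0,7] S   <
  [0,3] N   >
    [0,1] "from" : N/PP
    [1,3] PP   <
      [1,2] "near" : NP
      [2,3] "liked" : PP\NP
  [3,7] S\N   <
    [3,6] S   >
      [3,4] "saw" : S/N
      [4,6] N   <
        [4,5] "with" : S
        [5,6] "river" : N\S
    [6,7] "which" : (S\N)\S

[0,1] N/PP  lex  "from"
[1,2] NP  lex  "near"
[2,3] PP\NP  lex  "liked"
[1,3] PP  <  k=2
[0,3] N  >  k=1
[3,4] S/N  lex  "saw"
[4,5] S  lex  "with"
[5,6] N\S  lex  "river"
[4,6] N  <  k=5
[3,6] S  >  k=4
[6,7] (S\N)\S  lex  "which"
[3,7] S\N  <  k=6
[0,7] S  <  k=3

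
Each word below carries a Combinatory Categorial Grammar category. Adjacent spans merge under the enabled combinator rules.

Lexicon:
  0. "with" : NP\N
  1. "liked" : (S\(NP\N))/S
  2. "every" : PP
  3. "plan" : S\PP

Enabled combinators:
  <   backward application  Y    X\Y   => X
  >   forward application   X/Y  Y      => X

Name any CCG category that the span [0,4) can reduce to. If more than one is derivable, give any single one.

S

[0,4] S   <
  [0,1] "with" : NP\N
  [1,4] S\(NP\N)   >
    [1,2] "liked" : (S\(NP\N))/S
    [2,4] S   <
      [2,3] "every" : PP
      [3,4] "plan" : S\PP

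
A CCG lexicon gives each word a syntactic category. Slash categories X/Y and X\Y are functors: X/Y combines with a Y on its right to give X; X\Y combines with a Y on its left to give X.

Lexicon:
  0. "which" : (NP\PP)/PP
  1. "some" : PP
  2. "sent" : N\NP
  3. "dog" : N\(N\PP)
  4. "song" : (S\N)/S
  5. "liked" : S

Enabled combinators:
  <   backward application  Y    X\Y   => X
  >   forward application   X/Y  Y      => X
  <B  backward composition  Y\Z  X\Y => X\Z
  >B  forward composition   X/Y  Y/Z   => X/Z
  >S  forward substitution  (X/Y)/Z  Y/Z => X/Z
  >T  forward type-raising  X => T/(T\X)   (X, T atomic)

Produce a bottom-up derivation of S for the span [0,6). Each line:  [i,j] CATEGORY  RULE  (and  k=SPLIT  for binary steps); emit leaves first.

[0,6] S   <
  [0,4] N   <
    [0,3] N\PP   <B
      [0,2] NP\PP   >
        [0,1] "which" : (NP\PP)/PP
        [1,2] "some" : PP
      [2,3] "sent" : N\NP
    [3,4] "dog" : N\(N\PP)
  [4,6] S\N   >
    [4,5] "song" : (S\N)/S
    [5,6] "liked" : S

[0,1] (NP\PP)/PP  lex  "which"
[1,2] PP  lex  "some"
[0,2] NP\PP  >  k=1
[2,3] N\NP  lex  "sent"
[0,3] N\PP  <B  k=2
[3,4] N\(N\PP)  lex  "dog"
[0,4] N  <  k=3
[4,5] (S\N)/S  lex  "song"
[5,6] S  lex  "liked"
[4,6] S\N  >  k=5
[0,6] S  <  k=4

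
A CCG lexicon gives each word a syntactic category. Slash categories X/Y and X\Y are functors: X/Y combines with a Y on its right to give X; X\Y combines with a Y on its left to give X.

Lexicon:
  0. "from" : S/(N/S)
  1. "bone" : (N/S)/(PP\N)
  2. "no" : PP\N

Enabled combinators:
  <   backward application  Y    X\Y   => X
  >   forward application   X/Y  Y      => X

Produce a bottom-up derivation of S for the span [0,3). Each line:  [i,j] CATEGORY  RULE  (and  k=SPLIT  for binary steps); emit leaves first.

[0,1] S/(N/S)  lex  "from"
[1,2] (N/S)/(PP\N)  lex  "bone"
[2,3] PP\N  lex  "no"
[1,3] N/S  >  k=2
[0,3] S  >  k=1

[0,3] S   >
  [0,1] "from" : S/(N/S)
  [1,3] N/S   >
    [1,2] "bone" : (N/S)/(PP\N)
    [2,3] "no" : PP\N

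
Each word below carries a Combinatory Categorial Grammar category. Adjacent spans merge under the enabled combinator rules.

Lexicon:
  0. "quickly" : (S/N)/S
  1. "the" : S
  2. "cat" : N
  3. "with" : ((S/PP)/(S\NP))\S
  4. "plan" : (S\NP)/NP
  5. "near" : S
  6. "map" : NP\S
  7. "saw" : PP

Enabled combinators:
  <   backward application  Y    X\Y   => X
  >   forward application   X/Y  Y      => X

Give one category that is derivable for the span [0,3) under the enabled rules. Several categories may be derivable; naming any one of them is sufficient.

[0,8] S   >
  [0,7] S/PP   >
    [0,4] (S/PP)/(S\NP)   <
      [0,3] S   >
        [0,2] S/N   >
          [0,1] "quickly" : (S/N)/S
          [1,2] "the" : S
        [2,3] "cat" : N
      [3,4] "with" : ((S/PP)/(S\NP))\S
    [4,7] S\NP   >
      [4,5] "plan" : (S\NP)/NP
      [5,7] NP   <
        [5,6] "near" : S
        [6,7] "map" : NP\S
  [7,8] "saw" : PP

S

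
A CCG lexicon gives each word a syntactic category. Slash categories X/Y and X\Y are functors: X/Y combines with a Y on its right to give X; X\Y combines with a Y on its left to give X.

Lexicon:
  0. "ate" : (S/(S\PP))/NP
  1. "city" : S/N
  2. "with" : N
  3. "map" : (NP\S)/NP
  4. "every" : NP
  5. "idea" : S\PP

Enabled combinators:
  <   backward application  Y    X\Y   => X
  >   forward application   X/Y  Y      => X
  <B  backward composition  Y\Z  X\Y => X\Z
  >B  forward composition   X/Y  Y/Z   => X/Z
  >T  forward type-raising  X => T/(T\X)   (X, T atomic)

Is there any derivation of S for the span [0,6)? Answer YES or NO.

YES

[0,6] S   >
  [0,5] S/(S\PP)   >
    [0,1] "ate" : (S/(S\PP))/NP
    [1,5] NP   <
      [1,3] S   >
        [1,2] "city" : S/N
        [2,3] "with" : N
      [3,5] NP\S   >
        [3,4] "map" : (NP\S)/NP
        [4,5] "every" : NP
  [5,6] "idea" : S\PP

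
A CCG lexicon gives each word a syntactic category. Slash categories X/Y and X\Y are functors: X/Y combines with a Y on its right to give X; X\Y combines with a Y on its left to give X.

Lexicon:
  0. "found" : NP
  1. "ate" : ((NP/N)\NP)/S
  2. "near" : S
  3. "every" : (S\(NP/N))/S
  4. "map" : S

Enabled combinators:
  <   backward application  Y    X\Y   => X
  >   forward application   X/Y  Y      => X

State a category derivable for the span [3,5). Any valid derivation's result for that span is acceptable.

[0,5] S   <
  [0,3] NP/N   <
    [0,1] "found" : NP
    [1,3] (NP/N)\NP   >
      [1,2] "ate" : ((NP/N)\NP)/S
      [2,3] "near" : S
  [3,5] S\(NP/N)   >
    [3,4] "every" : (S\(NP/N))/S
    [4,5] "map" : S

S\(NP/N)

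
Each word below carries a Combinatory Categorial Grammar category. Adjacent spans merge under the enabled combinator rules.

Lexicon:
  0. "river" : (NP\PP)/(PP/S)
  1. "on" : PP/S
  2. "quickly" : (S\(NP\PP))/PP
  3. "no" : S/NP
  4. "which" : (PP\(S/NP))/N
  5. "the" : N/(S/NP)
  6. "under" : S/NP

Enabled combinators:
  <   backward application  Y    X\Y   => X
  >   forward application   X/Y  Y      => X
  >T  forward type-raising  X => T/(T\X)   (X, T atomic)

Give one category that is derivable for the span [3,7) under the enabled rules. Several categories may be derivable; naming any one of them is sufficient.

[0,7] S   <
  [0,2] NP\PP   >
    [0,1] "river" : (NP\PP)/(PP/S)
    [1,2] "on" : PP/S
  [2,7] S\(NP\PP)   >
    [2,3] "quickly" : (S\(NP\PP))/PP
    [3,7] PP   <
      [3,4] "no" : S/NP
      [4,7] PP\(S/NP)   >
        [4,5] "which" : (PP\(S/NP))/N
        [5,7] N   >
          [5,6] "the" : N/(S/NP)
          [6,7] "under" : S/NP

PP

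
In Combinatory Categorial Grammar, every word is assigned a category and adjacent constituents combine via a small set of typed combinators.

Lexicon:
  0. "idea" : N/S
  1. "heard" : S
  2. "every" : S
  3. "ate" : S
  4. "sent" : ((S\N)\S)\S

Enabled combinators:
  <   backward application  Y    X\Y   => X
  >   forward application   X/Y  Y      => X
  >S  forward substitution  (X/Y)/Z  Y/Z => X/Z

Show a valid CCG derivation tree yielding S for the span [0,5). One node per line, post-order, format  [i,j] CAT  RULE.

[0,1] N/S  lex  "idea"
[1,2] S  lex  "heard"
[0,2] N  >  k=1
[2,3] S  lex  "every"
[3,4] S  lex  "ate"
[4,5] ((S\N)\S)\S  lex  "sent"
[3,5] (S\N)\S  <  k=4
[2,5] S\N  <  k=3
[0,5] S  <  k=2

[0,5] S   <
  [0,2] N   >
    [0,1] "idea" : N/S
    [1,2] "heard" : S
  [2,5] S\N   <
    [2,3] "every" : S
    [3,5] (S\N)\S   <
      [3,4] "ate" : S
      [4,5] "sent" : ((S\N)\S)\S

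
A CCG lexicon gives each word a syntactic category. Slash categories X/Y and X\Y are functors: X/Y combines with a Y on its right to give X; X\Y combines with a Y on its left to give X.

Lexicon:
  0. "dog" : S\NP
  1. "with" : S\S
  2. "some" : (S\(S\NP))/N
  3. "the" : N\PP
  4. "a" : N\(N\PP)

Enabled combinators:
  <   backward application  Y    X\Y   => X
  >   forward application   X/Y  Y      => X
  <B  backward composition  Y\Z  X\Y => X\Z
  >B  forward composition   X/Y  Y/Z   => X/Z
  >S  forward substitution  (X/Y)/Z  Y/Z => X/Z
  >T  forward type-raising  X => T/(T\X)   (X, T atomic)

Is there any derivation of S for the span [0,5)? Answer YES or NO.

YES

[0,5] S   <
  [0,2] S\NP   <B
    [0,1] "dog" : S\NP
    [1,2] "with" : S\S
  [2,5] S\(S\NP)   >
    [2,3] "some" : (S\(S\NP))/N
    [3,5] N   <
      [3,4] "the" : N\PP
      [4,5] "a" : N\(N\PP)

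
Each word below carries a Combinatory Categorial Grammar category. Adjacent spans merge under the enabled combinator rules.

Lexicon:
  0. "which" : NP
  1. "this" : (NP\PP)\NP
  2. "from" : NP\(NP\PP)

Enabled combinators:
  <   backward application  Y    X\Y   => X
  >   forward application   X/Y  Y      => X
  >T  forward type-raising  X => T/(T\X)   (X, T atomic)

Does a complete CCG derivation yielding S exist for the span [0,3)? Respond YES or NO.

NO

NP (NP\PP)\NP NP\(NP\PP)
CKY chart[0,3] = {N/(N\NP), NP, NP/(NP\NP), PP/(PP\NP), S/(S\NP)}; S ∉ chart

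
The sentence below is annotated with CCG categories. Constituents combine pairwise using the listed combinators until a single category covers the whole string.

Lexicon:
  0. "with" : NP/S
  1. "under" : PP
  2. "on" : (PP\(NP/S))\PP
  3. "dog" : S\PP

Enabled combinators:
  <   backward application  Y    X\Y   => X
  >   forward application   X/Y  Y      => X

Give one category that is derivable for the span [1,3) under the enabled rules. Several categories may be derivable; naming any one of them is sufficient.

[0,4] S   <
  [0,3] PP   <
    [0,1] "with" : NP/S
    [1,3] PP\(NP/S)   <
      [1,2] "under" : PP
      [2,3] "on" : (PP\(NP/S))\PP
  [3,4] "dog" : S\PP

PP\(NP/S)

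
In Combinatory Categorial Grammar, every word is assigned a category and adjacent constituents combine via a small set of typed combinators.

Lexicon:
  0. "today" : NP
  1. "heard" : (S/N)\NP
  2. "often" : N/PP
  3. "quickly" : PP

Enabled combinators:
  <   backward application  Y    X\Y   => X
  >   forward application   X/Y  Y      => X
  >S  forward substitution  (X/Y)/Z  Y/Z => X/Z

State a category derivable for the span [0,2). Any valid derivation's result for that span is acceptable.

[0,4] S   >
  [0,2] S/N   <
    [0,1] "today" : NP
    [1,2] "heard" : (S/N)\NP
  [2,4] N   >
    [2,3] "often" : N/PP
    [3,4] "quickly" : PP

S/N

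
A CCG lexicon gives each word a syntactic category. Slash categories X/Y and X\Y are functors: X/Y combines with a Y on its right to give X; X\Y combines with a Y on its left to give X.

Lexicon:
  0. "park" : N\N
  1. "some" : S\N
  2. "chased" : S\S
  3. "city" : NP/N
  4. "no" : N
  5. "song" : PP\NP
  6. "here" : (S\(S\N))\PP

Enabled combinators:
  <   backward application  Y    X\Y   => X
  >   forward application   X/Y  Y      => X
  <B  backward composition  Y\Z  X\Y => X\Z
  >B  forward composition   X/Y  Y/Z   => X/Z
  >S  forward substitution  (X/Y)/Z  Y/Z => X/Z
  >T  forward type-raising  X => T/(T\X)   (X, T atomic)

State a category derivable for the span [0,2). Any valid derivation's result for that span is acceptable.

[0,7] S   <
  [0,3] S\N   <B
    [0,2] S\N   <B
      [0,1] "park" : N\N
      [1,2] "some" : S\N
    [2,3] "chased" : S\S
  [3,7] S\(S\N)   <
    [3,6] PP   <
      [3,5] NP   >
        [3,4] "city" : NP/N
        [4,5] "no" : N
      [5,6] "song" : PP\NP
    [6,7] "here" : (S\(S\N))\PP

S\N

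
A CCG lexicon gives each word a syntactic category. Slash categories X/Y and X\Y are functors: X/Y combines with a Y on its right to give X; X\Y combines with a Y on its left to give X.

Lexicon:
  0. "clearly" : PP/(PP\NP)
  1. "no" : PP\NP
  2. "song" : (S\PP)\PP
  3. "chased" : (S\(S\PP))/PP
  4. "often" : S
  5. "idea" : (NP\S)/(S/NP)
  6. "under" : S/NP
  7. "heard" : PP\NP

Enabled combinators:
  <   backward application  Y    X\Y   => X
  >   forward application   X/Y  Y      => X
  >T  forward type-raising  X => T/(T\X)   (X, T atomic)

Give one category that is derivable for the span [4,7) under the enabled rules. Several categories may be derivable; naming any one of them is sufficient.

NP

[0,8] S   <
  [0,3] S\PP   <
    [0,2] PP   >
      [0,1] "clearly" : PP/(PP\NP)
      [1,2] "no" : PP\NP
    [2,3] "song" : (S\PP)\PP
  [3,8] S\(S\PP)   >
    [3,4] "chased" : (S\(S\PP))/PP
    [4,8] PP   <
      [4,7] NP   >
        [4,5] NP/(NP\S)   >T
          [4,5] "often" : S
        [5,7] NP\S   >
          [5,6] "idea" : (NP\S)/(S/NP)
          [6,7] "under" : S/NP
      [7,8] "heard" : PP\NP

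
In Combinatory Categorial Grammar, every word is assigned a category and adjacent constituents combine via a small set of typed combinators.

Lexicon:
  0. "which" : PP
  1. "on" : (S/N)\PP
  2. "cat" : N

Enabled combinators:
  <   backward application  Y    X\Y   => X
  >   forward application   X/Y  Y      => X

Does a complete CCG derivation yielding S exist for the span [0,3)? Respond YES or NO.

YES

[0,3] S   >
  [0,2] S/N   <
    [0,1] "which" : PP
    [1,2] "on" : (S/N)\PP
  [2,3] "cat" : N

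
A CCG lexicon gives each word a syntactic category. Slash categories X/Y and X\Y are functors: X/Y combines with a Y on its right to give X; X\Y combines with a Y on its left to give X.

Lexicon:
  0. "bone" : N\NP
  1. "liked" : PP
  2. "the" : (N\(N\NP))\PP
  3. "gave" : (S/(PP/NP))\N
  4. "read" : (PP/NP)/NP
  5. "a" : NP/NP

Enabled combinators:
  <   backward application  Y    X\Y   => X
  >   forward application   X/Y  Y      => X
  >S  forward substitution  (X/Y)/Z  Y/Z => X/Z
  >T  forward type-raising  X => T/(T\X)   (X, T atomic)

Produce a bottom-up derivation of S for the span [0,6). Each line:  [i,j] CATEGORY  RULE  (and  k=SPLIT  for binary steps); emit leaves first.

[0,6] S   >
  [0,4] S/(PP/NP)   <
    [0,3] N   <
      [0,1] "bone" : N\NP
      [1,3] N\(N\NP)   <
        [1,2] "liked" : PP
        [2,3] "the" : (N\(N\NP))\PP
    [3,4] "gave" : (S/(PP/NP))\N
  [4,6] PP/NP   >S
    [4,5] "read" : (PP/NP)/NP
    [5,6] "a" : NP/NP

[0,1] N\NP  lex  "bone"
[1,2] PP  lex  "liked"
[2,3] (N\(N\NP))\PP  lex  "the"
[1,3] N\(N\NP)  <  k=2
[0,3] N  <  k=1
[3,4] (S/(PP/NP))\N  lex  "gave"
[0,4] S/(PP/NP)  <  k=3
[4,5] (PP/NP)/NP  lex  "read"
[5,6] NP/NP  lex  "a"
[4,6] PP/NP  >S  k=5
[0,6] S  >  k=4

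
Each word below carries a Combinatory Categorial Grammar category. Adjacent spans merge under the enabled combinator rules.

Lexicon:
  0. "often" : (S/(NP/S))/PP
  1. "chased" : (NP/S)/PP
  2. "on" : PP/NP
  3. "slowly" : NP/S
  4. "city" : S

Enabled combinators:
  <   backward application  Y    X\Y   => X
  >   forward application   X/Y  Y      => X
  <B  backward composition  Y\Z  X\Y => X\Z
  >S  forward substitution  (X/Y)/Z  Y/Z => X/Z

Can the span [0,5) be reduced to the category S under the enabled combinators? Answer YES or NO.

YES

[0,5] S   >
  [0,2] S/PP   >S
    [0,1] "often" : (S/(NP/S))/PP
    [1,2] "chased" : (NP/S)/PP
  [2,5] PP   >
    [2,3] "on" : PP/NP
    [3,5] NP   >
      [3,4] "slowly" : NP/S
      [4,5] "city" : S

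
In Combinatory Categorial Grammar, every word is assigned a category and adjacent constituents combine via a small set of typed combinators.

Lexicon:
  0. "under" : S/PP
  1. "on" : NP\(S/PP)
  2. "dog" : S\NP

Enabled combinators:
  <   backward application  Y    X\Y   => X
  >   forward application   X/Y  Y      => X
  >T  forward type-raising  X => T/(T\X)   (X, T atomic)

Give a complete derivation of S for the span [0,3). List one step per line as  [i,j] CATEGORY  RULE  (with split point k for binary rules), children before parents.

[0,1] S/PP  lex  "under"
[1,2] NP\(S/PP)  lex  "on"
[0,2] NP  <  k=1
[2,3] S\NP  lex  "dog"
[0,3] S  <  k=2

[0,3] S   <
  [0,2] NP   <
    [0,1] "under" : S/PP
    [1,2] "on" : NP\(S/PP)
  [2,3] "dog" : S\NP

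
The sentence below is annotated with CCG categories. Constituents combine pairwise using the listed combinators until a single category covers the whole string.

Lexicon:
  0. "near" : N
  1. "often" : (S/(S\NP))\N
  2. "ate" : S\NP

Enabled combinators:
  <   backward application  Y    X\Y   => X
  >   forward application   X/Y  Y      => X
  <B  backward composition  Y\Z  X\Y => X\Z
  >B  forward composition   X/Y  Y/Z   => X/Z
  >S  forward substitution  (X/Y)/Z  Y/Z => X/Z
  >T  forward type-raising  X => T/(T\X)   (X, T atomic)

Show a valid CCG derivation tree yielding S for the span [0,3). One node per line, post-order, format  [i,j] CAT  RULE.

[0,3] S   >
  [0,2] S/(S\NP)   <
    [0,1] "near" : N
    [1,2] "often" : (S/(S\NP))\N
  [2,3] "ate" : S\NP

[0,1] N  lex  "near"
[1,2] (S/(S\NP))\N  lex  "often"
[0,2] S/(S\NP)  <  k=1
[2,3] S\NP  lex  "ate"
[0,3] S  >  k=2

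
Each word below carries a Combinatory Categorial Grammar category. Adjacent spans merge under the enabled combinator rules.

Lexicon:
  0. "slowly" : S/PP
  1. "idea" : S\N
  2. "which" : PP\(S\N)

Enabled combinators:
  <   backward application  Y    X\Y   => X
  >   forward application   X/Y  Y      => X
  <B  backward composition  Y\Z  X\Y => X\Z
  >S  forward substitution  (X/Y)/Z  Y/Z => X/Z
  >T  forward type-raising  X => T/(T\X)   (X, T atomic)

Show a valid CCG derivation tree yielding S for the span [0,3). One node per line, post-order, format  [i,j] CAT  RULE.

[0,1] S/PP  lex  "slowly"
[1,2] S\N  lex  "idea"
[2,3] PP\(S\N)  lex  "which"
[1,3] PP  <  k=2
[0,3] S  >  k=1

[0,3] S   >
  [0,1] "slowly" : S/PP
  [1,3] PP   <
    [1,2] "idea" : S\N
    [2,3] "which" : PP\(S\N)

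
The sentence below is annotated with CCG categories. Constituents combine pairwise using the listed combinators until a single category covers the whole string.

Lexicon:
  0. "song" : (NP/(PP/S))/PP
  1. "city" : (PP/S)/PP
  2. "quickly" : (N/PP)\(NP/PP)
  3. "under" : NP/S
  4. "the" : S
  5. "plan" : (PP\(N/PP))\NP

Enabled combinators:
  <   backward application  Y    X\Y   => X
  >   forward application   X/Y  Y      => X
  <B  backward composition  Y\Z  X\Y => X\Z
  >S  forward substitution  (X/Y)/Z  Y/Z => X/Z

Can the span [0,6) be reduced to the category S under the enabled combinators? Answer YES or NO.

(NP/(PP/S))/PP (PP/S)/PP (N/PP)\(NP/PP) NP/S S (PP\(N/PP))\NP
CKY chart[0,6] = {PP}; S ∉ chart

NO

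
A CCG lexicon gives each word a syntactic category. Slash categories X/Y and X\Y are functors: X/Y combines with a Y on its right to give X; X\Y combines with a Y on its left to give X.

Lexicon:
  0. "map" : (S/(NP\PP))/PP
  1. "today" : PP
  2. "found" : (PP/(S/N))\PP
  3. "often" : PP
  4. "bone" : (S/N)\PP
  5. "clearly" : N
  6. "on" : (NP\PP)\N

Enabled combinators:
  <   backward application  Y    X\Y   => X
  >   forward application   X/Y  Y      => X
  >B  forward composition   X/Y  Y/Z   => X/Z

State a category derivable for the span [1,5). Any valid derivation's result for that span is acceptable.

PP

[0,7] S   >
  [0,5] S/(NP\PP)   >
    [0,1] "map" : (S/(NP\PP))/PP
    [1,5] PP   >
      [1,3] PP/(S/N)   <
        [1,2] "today" : PP
        [2,3] "found" : (PP/(S/N))\PP
      [3,5] S/N   <
        [3,4] "often" : PP
        [4,5] "bone" : (S/N)\PP
  [5,7] NP\PP   <
    [5,6] "clearly" : N
    [6,7] "on" : (NP\PP)\N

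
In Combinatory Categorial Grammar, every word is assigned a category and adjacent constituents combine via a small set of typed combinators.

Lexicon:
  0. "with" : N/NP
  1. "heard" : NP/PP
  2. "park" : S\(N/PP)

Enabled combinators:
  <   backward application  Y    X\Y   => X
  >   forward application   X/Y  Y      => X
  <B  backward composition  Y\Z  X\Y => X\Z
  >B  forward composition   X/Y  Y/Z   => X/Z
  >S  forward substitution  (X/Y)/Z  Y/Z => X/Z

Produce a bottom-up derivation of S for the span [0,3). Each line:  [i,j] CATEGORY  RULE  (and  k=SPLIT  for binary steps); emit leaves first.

[0,3] S   <
  [0,2] N/PP   >B
    [0,1] "with" : N/NP
    [1,2] "heard" : NP/PP
  [2,3] "park" : S\(N/PP)

[0,1] N/NP  lex  "with"
[1,2] NP/PP  lex  "heard"
[0,2] N/PP  >B  k=1
[2,3] S\(N/PP)  lex  "park"
[0,3] S  <  k=2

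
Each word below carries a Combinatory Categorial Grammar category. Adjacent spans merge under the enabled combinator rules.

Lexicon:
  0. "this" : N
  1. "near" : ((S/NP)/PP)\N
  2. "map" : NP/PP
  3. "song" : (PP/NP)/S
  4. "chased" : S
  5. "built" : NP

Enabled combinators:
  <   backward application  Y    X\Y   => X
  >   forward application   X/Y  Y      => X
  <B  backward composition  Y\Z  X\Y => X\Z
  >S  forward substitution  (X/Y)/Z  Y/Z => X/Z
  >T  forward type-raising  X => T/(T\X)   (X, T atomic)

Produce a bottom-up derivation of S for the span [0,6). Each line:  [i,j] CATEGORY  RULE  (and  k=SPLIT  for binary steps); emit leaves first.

[0,6] S   >
  [0,3] S/PP   >S
    [0,2] (S/NP)/PP   <
      [0,1] "this" : N
      [1,2] "near" : ((S/NP)/PP)\N
    [2,3] "map" : NP/PP
  [3,6] PP   >
    [3,5] PP/NP   >
      [3,4] "song" : (PP/NP)/S
      [4,5] "chased" : S
    [5,6] "built" : NP

[0,1] N  lex  "this"
[1,2] ((S/NP)/PP)\N  lex  "near"
[0,2] (S/NP)/PP  <  k=1
[2,3] NP/PP  lex  "map"
[0,3] S/PP  >S  k=2
[3,4] (PP/NP)/S  lex  "song"
[4,5] S  lex  "chased"
[3,5] PP/NP  >  k=4
[5,6] NP  lex  "built"
[3,6] PP  >  k=5
[0,6] S  >  k=3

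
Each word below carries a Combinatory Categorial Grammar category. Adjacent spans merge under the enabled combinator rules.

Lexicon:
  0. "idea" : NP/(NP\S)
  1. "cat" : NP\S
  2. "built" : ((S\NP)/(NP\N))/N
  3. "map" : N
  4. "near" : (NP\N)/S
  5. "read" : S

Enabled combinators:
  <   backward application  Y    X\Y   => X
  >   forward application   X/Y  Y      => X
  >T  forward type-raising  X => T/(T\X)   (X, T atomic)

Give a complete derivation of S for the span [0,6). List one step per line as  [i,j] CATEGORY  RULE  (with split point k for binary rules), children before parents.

[0,1] NP/(NP\S)  lex  "idea"
[1,2] NP\S  lex  "cat"
[0,2] NP  >  k=1
[2,3] ((S\NP)/(NP\N))/N  lex  "built"
[3,4] N  lex  "map"
[2,4] (S\NP)/(NP\N)  >  k=3
[4,5] (NP\N)/S  lex  "near"
[5,6] S  lex  "read"
[4,6] NP\N  >  k=5
[2,6] S\NP  >  k=4
[0,6] S  <  k=2

[0,6] S   <
  [0,2] NP   >
    [0,1] "idea" : NP/(NP\S)
    [1,2] "cat" : NP\S
  [2,6] S\NP   >
    [2,4] (S\NP)/(NP\N)   >
      [2,3] "built" : ((S\NP)/(NP\N))/N
      [3,4] "map" : N
    [4,6] NP\N   >
      [4,5] "near" : (NP\N)/S
      [5,6] "read" : S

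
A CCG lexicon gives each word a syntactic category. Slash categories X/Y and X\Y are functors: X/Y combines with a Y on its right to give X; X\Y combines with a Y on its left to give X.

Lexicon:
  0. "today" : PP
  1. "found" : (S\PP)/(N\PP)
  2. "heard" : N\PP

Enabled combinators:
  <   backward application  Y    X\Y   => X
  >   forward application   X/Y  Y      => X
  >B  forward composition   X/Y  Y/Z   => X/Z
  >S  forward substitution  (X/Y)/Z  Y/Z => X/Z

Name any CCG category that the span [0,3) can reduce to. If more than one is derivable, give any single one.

[0,3] S   <
  [0,1] "today" : PP
  [1,3] S\PP   >
    [1,2] "found" : (S\PP)/(N\PP)
    [2,3] "heard" : N\PP

S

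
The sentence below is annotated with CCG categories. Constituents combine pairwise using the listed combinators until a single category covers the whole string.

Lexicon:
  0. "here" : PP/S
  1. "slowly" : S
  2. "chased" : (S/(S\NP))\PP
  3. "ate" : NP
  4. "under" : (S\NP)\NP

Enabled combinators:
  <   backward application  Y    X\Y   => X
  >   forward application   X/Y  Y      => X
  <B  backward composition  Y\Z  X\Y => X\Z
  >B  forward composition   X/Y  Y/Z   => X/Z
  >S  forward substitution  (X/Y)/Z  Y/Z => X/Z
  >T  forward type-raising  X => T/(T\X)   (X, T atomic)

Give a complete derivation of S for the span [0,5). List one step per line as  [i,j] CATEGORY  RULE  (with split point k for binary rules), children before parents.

[0,5] S   >
  [0,3] S/(S\NP)   <
    [0,2] PP   >
      [0,1] "here" : PP/S
      [1,2] "slowly" : S
    [2,3] "chased" : (S/(S\NP))\PP
  [3,5] S\NP   <
    [3,4] "ate" : NP
    [4,5] "under" : (S\NP)\NP

[0,1] PP/S  lex  "here"
[1,2] S  lex  "slowly"
[0,2] PP  >  k=1
[2,3] (S/(S\NP))\PP  lex  "chased"
[0,3] S/(S\NP)  <  k=2
[3,4] NP  lex  "ate"
[4,5] (S\NP)\NP  lex  "under"
[3,5] S\NP  <  k=4
[0,5] S  >  k=3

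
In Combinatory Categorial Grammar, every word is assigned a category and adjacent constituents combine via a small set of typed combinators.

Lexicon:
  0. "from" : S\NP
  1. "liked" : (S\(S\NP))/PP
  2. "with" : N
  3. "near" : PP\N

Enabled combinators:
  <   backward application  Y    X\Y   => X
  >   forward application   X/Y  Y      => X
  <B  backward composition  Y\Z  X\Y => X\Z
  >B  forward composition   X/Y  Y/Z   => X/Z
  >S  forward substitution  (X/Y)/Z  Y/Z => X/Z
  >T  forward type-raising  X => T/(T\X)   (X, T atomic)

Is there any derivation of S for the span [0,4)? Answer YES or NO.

[0,4] S   <
  [0,1] "from" : S\NP
  [1,4] S\(S\NP)   >
    [1,2] "liked" : (S\(S\NP))/PP
    [2,4] PP   <
      [2,3] "with" : N
      [3,4] "near" : PP\N

YES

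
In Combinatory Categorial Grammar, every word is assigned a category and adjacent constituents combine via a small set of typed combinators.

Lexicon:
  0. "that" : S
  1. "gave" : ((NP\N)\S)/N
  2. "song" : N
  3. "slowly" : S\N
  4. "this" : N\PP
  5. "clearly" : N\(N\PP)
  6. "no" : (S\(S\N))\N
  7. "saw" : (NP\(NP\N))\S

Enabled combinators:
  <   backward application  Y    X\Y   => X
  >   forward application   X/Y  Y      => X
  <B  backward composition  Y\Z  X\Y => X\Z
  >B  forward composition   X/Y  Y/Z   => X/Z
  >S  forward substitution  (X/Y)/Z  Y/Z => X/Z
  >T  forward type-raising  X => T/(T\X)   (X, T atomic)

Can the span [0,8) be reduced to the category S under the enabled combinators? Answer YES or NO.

NO

S ((NP\N)\S)/N N S\N N\PP N\(N\PP) (S\(S\N))\N (NP\(NP\N))\S
CKY chart[0,8] = {N/(N\NP), NP, NP/(NP\NP), PP/(PP\NP), S/(S\NP)}; S ∉ chart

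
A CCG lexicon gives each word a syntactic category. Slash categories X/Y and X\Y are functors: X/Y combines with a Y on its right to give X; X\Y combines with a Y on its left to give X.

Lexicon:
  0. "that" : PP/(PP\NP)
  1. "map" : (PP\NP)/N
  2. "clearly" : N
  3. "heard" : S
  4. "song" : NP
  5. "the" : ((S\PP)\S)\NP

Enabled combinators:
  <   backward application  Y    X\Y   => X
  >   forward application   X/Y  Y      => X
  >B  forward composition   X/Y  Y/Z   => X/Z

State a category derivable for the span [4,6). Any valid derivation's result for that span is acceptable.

(S\PP)\S

[0,6] S   <
  [0,3] PP   >
    [0,2] PP/N   >B
      [0,1] "that" : PP/(PP\NP)
      [1,2] "map" : (PP\NP)/N
    [2,3] "clearly" : N
  [3,6] S\PP   <
    [3,4] "heard" : S
    [4,6] (S\PP)\S   <
      [4,5] "song" : NP
      [5,6] "the" : ((S\PP)\S)\NP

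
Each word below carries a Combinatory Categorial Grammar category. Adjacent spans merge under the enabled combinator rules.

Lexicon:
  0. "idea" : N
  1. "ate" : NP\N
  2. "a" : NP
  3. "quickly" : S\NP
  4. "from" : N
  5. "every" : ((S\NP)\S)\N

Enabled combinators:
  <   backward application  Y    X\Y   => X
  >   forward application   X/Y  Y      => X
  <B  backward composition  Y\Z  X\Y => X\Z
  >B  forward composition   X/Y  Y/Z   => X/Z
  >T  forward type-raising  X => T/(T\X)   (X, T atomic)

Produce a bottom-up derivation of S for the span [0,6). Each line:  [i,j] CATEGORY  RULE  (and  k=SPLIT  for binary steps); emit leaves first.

[0,1] N  lex  "idea"
[0,1] NP/(NP\N)  >T
[1,2] NP\N  lex  "ate"
[0,2] NP  >  k=1
[2,3] NP  lex  "a"
[3,4] S\NP  lex  "quickly"
[2,4] S  <  k=3
[4,5] N  lex  "from"
[5,6] ((S\NP)\S)\N  lex  "every"
[4,6] (S\NP)\S  <  k=5
[2,6] S\NP  <  k=4
[0,6] S  <  k=2

[0,6] S   <
  [0,2] NP   >
    [0,1] NP/(NP\N)   >T
      [0,1] "idea" : N
    [1,2] "ate" : NP\N
  [2,6] S\NP   <
    [2,4] S   <
      [2,3] "a" : NP
      [3,4] "quickly" : S\NP
    [4,6] (S\NP)\S   <
      [4,5] "from" : N
      [5,6] "every" : ((S\NP)\S)\N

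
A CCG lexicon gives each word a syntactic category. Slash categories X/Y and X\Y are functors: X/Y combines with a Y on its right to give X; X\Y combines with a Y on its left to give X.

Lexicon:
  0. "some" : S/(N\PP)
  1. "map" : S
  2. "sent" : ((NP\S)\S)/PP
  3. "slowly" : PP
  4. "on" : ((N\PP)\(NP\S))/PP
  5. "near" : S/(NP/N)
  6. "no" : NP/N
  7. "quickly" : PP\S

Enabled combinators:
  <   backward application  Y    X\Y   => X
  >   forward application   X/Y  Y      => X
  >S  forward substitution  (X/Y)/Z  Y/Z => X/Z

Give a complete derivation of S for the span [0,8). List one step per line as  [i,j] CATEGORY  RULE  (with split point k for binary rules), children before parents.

[0,8] S   >
  [0,1] "some" : S/(N\PP)
  [1,8] N\PP   <
    [1,4] NP\S   <
      [1,2] "map" : S
      [2,4] (NP\S)\S   >
        [2,3] "sent" : ((NP\S)\S)/PP
        [3,4] "slowly" : PP
    [4,8] (N\PP)\(NP\S)   >
      [4,5] "on" : ((N\PP)\(NP\S))/PP
      [5,8] PP   <
        [5,7] S   >
          [5,6] "near" : S/(NP/N)
          [6,7] "no" : NP/N
        [7,8] "quickly" : PP\S

[0,1] S/(N\PP)  lex  "some"
[1,2] S  lex  "map"
[2,3] ((NP\S)\S)/PP  lex  "sent"
[3,4] PP  lex  "slowly"
[2,4] (NP\S)\S  >  k=3
[1,4] NP\S  <  k=2
[4,5] ((N\PP)\(NP\S))/PP  lex  "on"
[5,6] S/(NP/N)  lex  "near"
[6,7] NP/N  lex  "no"
[5,7] S  >  k=6
[7,8] PP\S  lex  "quickly"
[5,8] PP  <  k=7
[4,8] (N\PP)\(NP\S)  >  k=5
[1,8] N\PP  <  k=4
[0,8] S  >  k=1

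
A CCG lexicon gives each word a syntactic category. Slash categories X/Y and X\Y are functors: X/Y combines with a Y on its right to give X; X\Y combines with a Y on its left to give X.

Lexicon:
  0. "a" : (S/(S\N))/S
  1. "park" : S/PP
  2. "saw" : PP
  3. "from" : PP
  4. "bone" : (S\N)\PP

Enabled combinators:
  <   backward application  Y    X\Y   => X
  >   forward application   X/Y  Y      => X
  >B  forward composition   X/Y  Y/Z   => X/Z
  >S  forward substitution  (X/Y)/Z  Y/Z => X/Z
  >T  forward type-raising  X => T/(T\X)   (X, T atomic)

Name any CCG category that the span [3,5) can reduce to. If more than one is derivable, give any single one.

S\N

[0,5] S   >
  [0,3] S/(S\N)   >
    [0,1] "a" : (S/(S\N))/S
    [1,3] S   >
      [1,2] "park" : S/PP
      [2,3] "saw" : PP
  [3,5] S\N   <
    [3,4] "from" : PP
    [4,5] "bone" : (S\N)\PP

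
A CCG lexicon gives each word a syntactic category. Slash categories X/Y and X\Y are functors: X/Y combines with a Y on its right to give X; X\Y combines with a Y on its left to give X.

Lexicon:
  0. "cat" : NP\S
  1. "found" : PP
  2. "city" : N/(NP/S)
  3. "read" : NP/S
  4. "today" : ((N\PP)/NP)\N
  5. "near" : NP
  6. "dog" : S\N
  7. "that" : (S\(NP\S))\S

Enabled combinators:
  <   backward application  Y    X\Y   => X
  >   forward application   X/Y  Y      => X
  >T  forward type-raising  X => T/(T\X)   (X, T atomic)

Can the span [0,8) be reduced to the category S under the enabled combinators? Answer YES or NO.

YES

[0,8] S   <
  [0,1] "cat" : NP\S
  [1,8] S\(NP\S)   <
    [1,7] S   <
      [1,6] N   >
        [1,2] N/(N\PP)   >T
          [1,2] "found" : PP
        [2,6] N\PP   >
          [2,5] (N\PP)/NP   <
            [2,4] N   >
              [2,3] "city" : N/(NP/S)
              [3,4] "read" : NP/S
            [4,5] "today" : ((N\PP)/NP)\N
          [5,6] "near" : NP
      [6,7] "dog" : S\N
    [7,8] "that" : (S\(NP\S))\S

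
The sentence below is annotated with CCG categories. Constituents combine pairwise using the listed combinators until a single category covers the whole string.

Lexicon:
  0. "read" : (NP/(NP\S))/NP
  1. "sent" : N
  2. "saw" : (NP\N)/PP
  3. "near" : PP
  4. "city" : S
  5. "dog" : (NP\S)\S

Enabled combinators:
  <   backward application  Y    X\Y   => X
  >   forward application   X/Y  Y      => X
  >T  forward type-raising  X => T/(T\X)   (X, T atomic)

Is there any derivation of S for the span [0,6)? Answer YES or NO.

NO

(NP/(NP\S))/NP N (NP\N)/PP PP S (NP\S)\S
CKY chart[0,6] = {N/(N\NP), NP, NP/(NP\NP), PP/(PP\NP), S/(S\NP)}; S ∉ chart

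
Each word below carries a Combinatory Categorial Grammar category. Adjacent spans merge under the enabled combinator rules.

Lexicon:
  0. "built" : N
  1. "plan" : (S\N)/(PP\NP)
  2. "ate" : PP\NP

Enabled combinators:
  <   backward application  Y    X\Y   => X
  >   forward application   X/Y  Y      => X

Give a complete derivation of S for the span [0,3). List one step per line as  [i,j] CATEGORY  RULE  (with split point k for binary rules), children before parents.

[0,3] S   <
  [0,1] "built" : N
  [1,3] S\N   >
    [1,2] "plan" : (S\N)/(PP\NP)
    [2,3] "ate" : PP\NP

[0,1] N  lex  "built"
[1,2] (S\N)/(PP\NP)  lex  "plan"
[2,3] PP\NP  lex  "ate"
[1,3] S\N  >  k=2
[0,3] S  <  k=1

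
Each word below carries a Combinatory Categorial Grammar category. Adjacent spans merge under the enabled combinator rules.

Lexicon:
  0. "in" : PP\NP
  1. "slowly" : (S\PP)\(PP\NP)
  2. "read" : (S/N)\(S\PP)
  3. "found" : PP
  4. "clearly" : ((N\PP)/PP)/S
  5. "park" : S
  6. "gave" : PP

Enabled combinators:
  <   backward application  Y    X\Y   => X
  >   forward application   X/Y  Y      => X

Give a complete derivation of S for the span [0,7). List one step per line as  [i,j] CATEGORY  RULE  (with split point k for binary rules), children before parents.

[0,7] S   >
  [0,3] S/N   <
    [0,2] S\PP   <
      [0,1] "in" : PP\NP
      [1,2] "slowly" : (S\PP)\(PP\NP)
    [2,3] "read" : (S/N)\(S\PP)
  [3,7] N   <
    [3,4] "found" : PP
    [4,7] N\PP   >
      [4,6] (N\PP)/PP   >
        [4,5] "clearly" : ((N\PP)/PP)/S
        [5,6] "park" : S
      [6,7] "gave" : PP

[0,1] PP\NP  lex  "in"
[1,2] (S\PP)\(PP\NP)  lex  "slowly"
[0,2] S\PP  <  k=1
[2,3] (S/N)\(S\PP)  lex  "read"
[0,3] S/N  <  k=2
[3,4] PP  lex  "found"
[4,5] ((N\PP)/PP)/S  lex  "clearly"
[5,6] S  lex  "park"
[4,6] (N\PP)/PP  >  k=5
[6,7] PP  lex  "gave"
[4,7] N\PP  >  k=6
[3,7] N  <  k=4
[0,7] S  >  k=3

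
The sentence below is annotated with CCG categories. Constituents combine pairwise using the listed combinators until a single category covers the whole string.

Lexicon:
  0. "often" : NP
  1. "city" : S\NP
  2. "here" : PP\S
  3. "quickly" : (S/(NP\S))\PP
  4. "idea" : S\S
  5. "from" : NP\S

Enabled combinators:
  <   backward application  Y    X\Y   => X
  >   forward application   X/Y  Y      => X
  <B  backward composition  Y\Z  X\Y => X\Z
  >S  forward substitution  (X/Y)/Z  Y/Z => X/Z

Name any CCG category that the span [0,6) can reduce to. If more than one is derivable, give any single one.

S

[0,6] S   >
  [0,4] S/(NP\S)   <
    [0,3] PP   <
      [0,1] "often" : NP
      [1,3] PP\NP   <B
        [1,2] "city" : S\NP
        [2,3] "here" : PP\S
    [3,4] "quickly" : (S/(NP\S))\PP
  [4,6] NP\S   <B
    [4,5] "idea" : S\S
    [5,6] "from" : NP\S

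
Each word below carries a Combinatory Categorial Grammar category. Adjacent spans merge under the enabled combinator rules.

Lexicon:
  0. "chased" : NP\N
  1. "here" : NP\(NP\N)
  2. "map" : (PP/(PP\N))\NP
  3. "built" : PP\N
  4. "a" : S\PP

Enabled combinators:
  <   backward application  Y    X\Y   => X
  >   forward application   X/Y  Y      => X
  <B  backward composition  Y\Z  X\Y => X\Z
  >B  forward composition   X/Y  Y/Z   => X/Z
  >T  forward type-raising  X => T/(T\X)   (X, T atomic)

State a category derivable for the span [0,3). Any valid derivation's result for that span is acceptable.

[0,5] S   <
  [0,4] PP   >
    [0,3] PP/(PP\N)   <
      [0,2] NP   <
        [0,1] "chased" : NP\N
        [1,2] "here" : NP\(NP\N)
      [2,3] "map" : (PP/(PP\N))\NP
    [3,4] "built" : PP\N
  [4,5] "a" : S\PP

PP/(PP\N)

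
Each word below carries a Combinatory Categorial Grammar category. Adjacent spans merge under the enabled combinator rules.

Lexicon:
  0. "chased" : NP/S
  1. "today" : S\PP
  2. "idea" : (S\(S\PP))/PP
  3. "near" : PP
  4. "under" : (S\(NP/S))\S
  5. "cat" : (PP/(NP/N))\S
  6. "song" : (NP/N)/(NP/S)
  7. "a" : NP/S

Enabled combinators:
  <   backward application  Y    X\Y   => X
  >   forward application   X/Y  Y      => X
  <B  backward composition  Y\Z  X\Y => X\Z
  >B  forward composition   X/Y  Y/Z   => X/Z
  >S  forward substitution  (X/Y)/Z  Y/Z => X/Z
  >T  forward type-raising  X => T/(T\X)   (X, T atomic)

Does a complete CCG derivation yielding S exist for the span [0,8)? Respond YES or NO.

NP/S S\PP (S\(S\PP))/PP PP (S\(NP/S))\S (PP/(NP/N))\S (NP/N)/(NP/S) NP/S
CKY chart[0,8] = {N/(N\PP), NP/(NP\PP), PP, PP/(PP\PP), S/(S\PP)}; S ∉ chart

NO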